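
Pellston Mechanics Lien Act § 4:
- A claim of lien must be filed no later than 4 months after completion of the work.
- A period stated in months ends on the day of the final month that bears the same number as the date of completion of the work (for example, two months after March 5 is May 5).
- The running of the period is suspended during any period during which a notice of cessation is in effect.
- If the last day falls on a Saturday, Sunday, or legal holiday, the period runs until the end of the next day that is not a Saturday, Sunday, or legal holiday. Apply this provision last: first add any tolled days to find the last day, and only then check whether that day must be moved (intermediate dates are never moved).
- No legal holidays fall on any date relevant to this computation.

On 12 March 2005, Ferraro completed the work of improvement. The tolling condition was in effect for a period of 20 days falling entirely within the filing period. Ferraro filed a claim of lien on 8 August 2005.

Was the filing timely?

No

4 months after 12 March 2005 is July 12, 2005.
Tolling adds 20 days: July 12, 2005 + 20 days = August 1, 2005.
August 1, 2005 is a Monday and not a legal holiday, so no extension applies.
The deadline is August 1, 2005; the filing on August 8, 2005 is after that date.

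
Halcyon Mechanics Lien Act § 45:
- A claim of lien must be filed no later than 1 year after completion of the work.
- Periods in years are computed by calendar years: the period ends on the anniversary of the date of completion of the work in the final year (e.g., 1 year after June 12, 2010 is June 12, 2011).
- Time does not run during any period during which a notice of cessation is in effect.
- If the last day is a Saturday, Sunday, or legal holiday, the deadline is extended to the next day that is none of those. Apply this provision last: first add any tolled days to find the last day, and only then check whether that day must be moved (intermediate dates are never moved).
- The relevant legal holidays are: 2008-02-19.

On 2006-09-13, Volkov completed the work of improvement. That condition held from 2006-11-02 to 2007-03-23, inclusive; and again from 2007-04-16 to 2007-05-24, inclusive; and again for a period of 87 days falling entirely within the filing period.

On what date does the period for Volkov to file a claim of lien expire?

1 year after 2006-09-13 is September 13, 2007.
From November 2, 2006 through March 23, 2007 inclusive is 142 days; tolling adds 142 days: September 13, 2007 + 142 days = February 2, 2008.
From April 16, 2007 through May 24, 2007 inclusive is 39 days; tolling adds 39 days: February 2, 2008 + 39 days = March 12, 2008.
Tolling adds 87 days: March 12, 2008 + 87 days = June 7, 2008.
June 7, 2008 is Saturday; June 8, 2008 is Sunday. The next qualifying day is June 9, 2008.

June 9, 2008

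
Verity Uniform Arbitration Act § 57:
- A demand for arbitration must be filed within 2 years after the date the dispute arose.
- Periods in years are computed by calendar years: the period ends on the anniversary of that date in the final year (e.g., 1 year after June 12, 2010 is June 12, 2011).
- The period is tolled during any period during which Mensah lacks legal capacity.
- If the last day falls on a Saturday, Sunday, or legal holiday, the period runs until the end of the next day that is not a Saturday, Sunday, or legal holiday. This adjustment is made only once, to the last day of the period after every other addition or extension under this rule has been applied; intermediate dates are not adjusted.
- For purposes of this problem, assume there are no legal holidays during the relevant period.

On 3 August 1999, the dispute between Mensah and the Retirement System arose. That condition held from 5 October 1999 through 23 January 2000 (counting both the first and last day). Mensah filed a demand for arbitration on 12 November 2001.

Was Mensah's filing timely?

2 years after 3 August 1999 is August 3, 2001.
From October 5, 1999 through January 23, 2000 inclusive is 111 days; tolling adds 111 days: August 3, 2001 + 111 days = November 22, 2001.
November 22, 2001 is a Thursday and not a legal holiday, so no extension applies.
The deadline is November 22, 2001; the filing on November 12, 2001 is on or before that date.

Yes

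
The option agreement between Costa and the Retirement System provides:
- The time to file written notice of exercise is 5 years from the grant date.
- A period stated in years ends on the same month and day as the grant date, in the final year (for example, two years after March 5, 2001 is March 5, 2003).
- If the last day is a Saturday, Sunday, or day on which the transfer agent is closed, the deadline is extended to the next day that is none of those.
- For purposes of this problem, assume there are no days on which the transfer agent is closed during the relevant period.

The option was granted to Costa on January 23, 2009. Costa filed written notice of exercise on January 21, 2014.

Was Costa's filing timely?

Yes

5 years after January 23, 2009 is January 23, 2014.
January 23, 2014 is a Thursday and not a day on which the transfer agent is closed, so no extension applies.
The deadline is January 23, 2014; the filing on January 21, 2014 is on or before that date.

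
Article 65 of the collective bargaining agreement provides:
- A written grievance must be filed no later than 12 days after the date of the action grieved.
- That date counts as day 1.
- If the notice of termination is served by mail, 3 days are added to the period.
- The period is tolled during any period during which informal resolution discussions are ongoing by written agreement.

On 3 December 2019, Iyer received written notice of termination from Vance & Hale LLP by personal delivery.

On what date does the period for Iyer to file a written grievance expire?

December 14, 2019

Counting 3 December 2019 as day 1, day 12 is December 14, 2019.
Service was not by mail, so no mail extension applies.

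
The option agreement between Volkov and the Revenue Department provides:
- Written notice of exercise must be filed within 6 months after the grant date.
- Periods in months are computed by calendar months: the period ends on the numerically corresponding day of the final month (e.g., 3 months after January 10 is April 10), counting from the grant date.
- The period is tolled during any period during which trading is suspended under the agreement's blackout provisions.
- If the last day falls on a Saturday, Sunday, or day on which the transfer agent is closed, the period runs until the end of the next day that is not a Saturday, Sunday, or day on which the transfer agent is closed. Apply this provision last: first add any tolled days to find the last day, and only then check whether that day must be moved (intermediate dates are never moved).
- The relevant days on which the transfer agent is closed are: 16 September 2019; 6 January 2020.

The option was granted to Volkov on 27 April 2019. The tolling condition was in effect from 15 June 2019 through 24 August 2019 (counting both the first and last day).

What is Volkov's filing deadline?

6 months after 27 April 2019 is October 27, 2019.
From June 15, 2019 through August 24, 2019 inclusive is 71 days; tolling adds 71 days: October 27, 2019 + 71 days = January 6, 2020.
January 6, 2020 is a listed holiday. The next qualifying day is January 7, 2020.

January 7, 2020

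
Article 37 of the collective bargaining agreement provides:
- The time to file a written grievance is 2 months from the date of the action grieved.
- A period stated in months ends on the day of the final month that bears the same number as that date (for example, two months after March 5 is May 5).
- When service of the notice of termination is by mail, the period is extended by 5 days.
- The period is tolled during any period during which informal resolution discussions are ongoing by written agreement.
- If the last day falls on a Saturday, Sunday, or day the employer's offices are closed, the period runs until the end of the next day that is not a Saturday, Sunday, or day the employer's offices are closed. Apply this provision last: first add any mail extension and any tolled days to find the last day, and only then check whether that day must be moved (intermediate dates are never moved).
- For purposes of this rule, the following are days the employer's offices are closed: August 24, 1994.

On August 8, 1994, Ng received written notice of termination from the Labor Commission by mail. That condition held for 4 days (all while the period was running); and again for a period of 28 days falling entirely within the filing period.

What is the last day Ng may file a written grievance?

November 14, 1994

2 months after August 8, 1994 is October 8, 1994.
Service was by mail, adding 5 days: October 8, 1994 + 5 days = October 13, 1994.
Tolling adds 4 days: October 13, 1994 + 4 days = October 17, 1994.
Tolling adds 28 days: October 17, 1994 + 28 days = November 14, 1994.
November 14, 1994 is a Monday and not a day the employer's offices are closed, so no extension applies.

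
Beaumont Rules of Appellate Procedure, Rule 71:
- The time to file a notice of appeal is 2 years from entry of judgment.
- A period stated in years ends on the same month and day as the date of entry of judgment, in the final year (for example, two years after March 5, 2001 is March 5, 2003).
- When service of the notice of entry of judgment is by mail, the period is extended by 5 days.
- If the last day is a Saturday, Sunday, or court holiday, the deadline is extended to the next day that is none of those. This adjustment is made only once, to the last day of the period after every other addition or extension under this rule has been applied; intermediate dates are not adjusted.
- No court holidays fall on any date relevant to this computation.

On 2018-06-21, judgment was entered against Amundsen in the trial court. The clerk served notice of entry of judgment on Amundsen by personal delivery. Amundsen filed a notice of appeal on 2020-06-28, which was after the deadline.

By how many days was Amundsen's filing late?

6 days

2 years after 2018-06-21 is June 21, 2020.
Service was not by mail, so no mail extension applies.
June 21, 2020 is Sunday. The next qualifying day is June 22, 2020.
The deadline is June 22, 2020; from June 22, 2020 to June 28, 2020 is 6 days.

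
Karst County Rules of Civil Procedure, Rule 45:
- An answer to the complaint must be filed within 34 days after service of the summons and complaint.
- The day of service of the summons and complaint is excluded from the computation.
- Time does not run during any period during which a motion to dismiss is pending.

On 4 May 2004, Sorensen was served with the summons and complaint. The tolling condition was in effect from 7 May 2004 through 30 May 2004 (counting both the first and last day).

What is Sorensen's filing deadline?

34 days after 4 May 2004 is June 7, 2004.
From May 7, 2004 through May 30, 2004 inclusive is 24 days; tolling adds 24 days: June 7, 2004 + 24 days = July 1, 2004.

July 1, 2004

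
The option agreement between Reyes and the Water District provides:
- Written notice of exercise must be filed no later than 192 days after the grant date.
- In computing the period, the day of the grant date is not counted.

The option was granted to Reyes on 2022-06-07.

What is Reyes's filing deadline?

December 16, 2022

192 days after 2022-06-07 is December 16, 2022.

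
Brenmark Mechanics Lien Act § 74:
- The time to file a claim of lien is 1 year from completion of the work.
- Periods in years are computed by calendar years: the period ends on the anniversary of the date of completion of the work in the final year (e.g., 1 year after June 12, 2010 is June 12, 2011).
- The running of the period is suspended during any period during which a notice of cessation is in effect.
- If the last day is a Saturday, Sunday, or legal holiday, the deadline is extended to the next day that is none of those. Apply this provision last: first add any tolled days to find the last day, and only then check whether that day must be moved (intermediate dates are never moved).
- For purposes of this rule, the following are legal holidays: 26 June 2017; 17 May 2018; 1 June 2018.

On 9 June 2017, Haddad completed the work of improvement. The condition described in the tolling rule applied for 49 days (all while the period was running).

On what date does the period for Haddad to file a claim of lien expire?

1 year after 9 June 2017 is June 9, 2018.
Tolling adds 49 days: June 9, 2018 + 49 days = July 28, 2018.
July 28, 2018 is Saturday; July 29, 2018 is Sunday. The next qualifying day is July 30, 2018.

July 30, 2018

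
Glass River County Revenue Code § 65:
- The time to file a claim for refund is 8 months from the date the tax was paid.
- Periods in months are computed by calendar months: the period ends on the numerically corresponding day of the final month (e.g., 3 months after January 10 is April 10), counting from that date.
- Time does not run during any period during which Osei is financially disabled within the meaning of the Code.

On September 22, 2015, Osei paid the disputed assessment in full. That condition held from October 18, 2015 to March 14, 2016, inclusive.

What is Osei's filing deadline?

8 months after September 22, 2015 is May 22, 2016.
From October 18, 2015 through March 14, 2016 inclusive is 149 days; tolling adds 149 days: May 22, 2016 + 149 days = October 18, 2016.

October 18, 2016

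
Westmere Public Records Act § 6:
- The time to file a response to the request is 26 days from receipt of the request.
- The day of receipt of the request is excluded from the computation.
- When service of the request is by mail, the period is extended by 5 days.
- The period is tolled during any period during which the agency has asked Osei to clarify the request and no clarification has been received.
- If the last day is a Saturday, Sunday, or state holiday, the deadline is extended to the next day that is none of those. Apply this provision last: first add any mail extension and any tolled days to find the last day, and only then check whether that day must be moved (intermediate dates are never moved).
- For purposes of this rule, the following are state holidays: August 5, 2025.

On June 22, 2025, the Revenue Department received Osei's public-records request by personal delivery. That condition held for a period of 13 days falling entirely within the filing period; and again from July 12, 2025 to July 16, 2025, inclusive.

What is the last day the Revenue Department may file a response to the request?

August 6, 2025

26 days after June 22, 2025 is July 18, 2025.
Service was not by mail, so no mail extension applies.
Tolling adds 13 days: July 18, 2025 + 13 days = July 31, 2025.
From July 12, 2025 through July 16, 2025 inclusive is 5 days; tolling adds 5 days: July 31, 2025 + 5 days = August 5, 2025.
August 5, 2025 is a listed holiday. The next qualifying day is August 6, 2025.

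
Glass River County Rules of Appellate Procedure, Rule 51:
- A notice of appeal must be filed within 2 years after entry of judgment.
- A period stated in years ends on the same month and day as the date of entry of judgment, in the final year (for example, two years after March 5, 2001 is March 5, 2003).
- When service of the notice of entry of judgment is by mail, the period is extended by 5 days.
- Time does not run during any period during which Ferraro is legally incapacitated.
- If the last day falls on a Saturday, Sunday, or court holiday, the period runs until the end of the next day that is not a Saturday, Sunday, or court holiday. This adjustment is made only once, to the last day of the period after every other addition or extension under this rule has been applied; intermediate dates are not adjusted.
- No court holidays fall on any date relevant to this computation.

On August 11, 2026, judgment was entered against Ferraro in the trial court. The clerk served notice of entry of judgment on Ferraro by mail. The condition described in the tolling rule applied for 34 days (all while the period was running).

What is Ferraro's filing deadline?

2 years after August 11, 2026 is August 11, 2028.
Service was by mail, adding 5 days: August 11, 2028 + 5 days = August 16, 2028.
Tolling adds 34 days: August 16, 2028 + 34 days = September 19, 2028.
September 19, 2028 is a Tuesday and not a court holiday, so no extension applies.

September 19, 2028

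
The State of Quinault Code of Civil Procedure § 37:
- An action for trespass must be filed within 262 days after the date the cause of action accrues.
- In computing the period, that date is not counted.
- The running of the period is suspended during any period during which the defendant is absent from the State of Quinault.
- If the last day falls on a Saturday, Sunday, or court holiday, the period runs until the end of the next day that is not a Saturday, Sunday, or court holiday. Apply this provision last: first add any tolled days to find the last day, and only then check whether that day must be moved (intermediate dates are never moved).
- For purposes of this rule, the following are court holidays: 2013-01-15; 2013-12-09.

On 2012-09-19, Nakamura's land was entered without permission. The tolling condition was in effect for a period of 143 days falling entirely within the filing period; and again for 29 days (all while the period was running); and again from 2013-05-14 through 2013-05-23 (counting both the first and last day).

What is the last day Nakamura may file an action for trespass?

262 days after 2012-09-19 is June 8, 2013.
Tolling adds 143 days: June 8, 2013 + 143 days = October 29, 2013.
Tolling adds 29 days: October 29, 2013 + 29 days = November 27, 2013.
From May 14, 2013 through May 23, 2013 inclusive is 10 days; tolling adds 10 days: November 27, 2013 + 10 days = December 7, 2013.
December 7, 2013 is Saturday; December 8, 2013 is Sunday; December 9, 2013 is a listed holiday. The next qualifying day is December 10, 2013.

December 10, 2013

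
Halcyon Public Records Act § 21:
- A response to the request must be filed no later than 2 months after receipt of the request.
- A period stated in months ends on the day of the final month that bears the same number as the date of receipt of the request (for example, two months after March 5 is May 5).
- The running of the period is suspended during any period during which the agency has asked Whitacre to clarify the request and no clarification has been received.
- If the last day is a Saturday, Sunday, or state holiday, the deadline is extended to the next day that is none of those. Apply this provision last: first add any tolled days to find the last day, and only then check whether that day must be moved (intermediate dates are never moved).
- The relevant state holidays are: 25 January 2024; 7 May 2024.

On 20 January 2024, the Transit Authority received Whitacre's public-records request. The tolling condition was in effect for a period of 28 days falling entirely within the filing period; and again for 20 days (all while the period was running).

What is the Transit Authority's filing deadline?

May 8, 2024

2 months after 20 January 2024 is March 20, 2024.
Tolling adds 28 days: March 20, 2024 + 28 days = April 17, 2024.
Tolling adds 20 days: April 17, 2024 + 20 days = May 7, 2024.
May 7, 2024 is a listed holiday. The next qualifying day is May 8, 2024.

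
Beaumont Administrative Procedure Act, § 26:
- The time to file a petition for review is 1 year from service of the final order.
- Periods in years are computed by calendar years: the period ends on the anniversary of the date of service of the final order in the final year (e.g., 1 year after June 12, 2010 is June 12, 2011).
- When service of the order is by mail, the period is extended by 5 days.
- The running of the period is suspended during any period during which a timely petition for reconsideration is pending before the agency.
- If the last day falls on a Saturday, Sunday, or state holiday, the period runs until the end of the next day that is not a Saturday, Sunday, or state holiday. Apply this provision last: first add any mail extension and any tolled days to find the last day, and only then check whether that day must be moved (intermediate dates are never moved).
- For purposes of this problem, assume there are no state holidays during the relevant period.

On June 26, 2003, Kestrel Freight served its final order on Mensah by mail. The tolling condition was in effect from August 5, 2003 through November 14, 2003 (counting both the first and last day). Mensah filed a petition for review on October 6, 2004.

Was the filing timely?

1 year after June 26, 2003 is June 26, 2004.
Service was by mail, adding 5 days: June 26, 2004 + 5 days = July 1, 2004.
From August 5, 2003 through November 14, 2003 inclusive is 102 days; tolling adds 102 days: July 1, 2004 + 102 days = October 11, 2004.
October 11, 2004 is a Monday and not a state holiday, so no extension applies.
The deadline is October 11, 2004; the filing on October 6, 2004 is on or before that date.

Yes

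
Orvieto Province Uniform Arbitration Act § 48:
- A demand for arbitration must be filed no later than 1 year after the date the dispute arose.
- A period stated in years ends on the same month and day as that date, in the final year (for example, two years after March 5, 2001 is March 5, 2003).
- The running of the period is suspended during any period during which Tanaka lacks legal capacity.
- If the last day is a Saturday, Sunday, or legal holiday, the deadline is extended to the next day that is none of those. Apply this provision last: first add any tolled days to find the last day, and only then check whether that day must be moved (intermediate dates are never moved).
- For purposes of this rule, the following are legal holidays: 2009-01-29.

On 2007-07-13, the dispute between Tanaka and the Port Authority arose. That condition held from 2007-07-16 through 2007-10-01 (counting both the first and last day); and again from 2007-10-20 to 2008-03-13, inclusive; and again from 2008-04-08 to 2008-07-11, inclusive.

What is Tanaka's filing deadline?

1 year after 2007-07-13 is July 13, 2008.
From July 16, 2007 through October 1, 2007 inclusive is 78 days; tolling adds 78 days: July 13, 2008 + 78 days = September 29, 2008.
From October 20, 2007 through March 13, 2008 inclusive is 146 days; tolling adds 146 days: September 29, 2008 + 146 days = February 22, 2009.
From April 8, 2008 through July 11, 2008 inclusive is 95 days; tolling adds 95 days: February 22, 2009 + 95 days = May 28, 2009.
May 28, 2009 is a Thursday and not a legal holiday, so no extension applies.

May 28, 2009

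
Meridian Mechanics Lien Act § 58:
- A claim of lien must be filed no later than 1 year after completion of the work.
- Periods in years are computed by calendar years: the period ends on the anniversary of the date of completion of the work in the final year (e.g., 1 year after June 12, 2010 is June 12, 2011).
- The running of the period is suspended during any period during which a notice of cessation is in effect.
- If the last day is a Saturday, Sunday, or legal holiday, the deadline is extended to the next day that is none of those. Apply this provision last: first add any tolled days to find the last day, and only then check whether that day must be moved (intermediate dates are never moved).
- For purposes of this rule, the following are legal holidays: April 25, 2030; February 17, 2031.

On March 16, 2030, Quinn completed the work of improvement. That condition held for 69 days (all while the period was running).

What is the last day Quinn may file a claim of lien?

1 year after March 16, 2030 is March 16, 2031.
Tolling adds 69 days: March 16, 2031 + 69 days = May 24, 2031.
May 24, 2031 is Saturday; May 25, 2031 is Sunday. The next qualifying day is May 26, 2031.

May 26, 2031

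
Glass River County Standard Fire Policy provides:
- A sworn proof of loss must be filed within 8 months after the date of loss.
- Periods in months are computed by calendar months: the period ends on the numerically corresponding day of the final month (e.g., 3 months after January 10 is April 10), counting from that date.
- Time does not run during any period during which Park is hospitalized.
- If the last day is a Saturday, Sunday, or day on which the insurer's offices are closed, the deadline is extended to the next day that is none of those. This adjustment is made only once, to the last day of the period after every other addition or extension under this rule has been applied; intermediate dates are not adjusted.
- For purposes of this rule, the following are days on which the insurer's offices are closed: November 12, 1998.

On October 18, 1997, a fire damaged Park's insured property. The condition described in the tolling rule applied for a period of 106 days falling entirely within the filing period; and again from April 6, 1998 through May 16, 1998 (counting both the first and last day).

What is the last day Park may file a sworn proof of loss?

November 13, 1998

8 months after October 18, 1997 is June 18, 1998.
Tolling adds 106 days: June 18, 1998 + 106 days = October 2, 1998.
From April 6, 1998 through May 16, 1998 inclusive is 41 days; tolling adds 41 days: October 2, 1998 + 41 days = November 12, 1998.
November 12, 1998 is a listed holiday. The next qualifying day is November 13, 1998.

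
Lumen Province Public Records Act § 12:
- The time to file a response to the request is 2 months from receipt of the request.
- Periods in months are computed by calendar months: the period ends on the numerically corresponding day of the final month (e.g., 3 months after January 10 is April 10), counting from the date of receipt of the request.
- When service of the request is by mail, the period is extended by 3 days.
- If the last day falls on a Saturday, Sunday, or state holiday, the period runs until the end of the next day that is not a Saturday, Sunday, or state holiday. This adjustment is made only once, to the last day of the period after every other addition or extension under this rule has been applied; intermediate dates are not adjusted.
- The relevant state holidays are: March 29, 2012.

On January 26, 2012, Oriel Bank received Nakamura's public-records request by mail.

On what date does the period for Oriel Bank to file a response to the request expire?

March 30, 2012

2 months after January 26, 2012 is March 26, 2012.
Service was by mail, adding 3 days: March 26, 2012 + 3 days = March 29, 2012.
March 29, 2012 is a listed holiday. The next qualifying day is March 30, 2012.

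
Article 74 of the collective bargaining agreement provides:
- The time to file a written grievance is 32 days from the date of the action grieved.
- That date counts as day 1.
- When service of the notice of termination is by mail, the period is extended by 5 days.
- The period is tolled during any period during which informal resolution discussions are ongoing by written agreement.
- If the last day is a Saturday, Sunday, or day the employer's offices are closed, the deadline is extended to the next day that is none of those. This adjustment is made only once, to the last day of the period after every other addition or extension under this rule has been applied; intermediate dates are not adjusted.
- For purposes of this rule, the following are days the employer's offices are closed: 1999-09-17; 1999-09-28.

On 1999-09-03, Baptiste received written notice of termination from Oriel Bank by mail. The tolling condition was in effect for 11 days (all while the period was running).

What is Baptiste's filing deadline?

Counting 1999-09-03 as day 1, day 32 is October 4, 1999.
Service was by mail, adding 5 days: October 4, 1999 + 5 days = October 9, 1999.
Tolling adds 11 days: October 9, 1999 + 11 days = October 20, 1999.
October 20, 1999 is a Wednesday and not a day the employer's offices are closed, so no extension applies.

October 20, 1999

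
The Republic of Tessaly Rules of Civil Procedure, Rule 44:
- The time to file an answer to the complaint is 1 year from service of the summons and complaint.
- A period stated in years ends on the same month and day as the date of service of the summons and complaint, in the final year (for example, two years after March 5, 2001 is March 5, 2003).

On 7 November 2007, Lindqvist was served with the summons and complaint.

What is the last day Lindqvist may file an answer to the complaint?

1 year after 7 November 2007 is November 7, 2008.

November 7, 2008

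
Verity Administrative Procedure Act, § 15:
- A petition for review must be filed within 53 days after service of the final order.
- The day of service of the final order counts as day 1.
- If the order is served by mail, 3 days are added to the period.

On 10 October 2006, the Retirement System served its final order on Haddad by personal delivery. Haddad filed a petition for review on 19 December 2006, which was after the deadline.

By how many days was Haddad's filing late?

Counting 10 October 2006 as day 1, day 53 is December 1, 2006.
Service was not by mail, so no mail extension applies.
The deadline is December 1, 2006; from December 1, 2006 to December 19, 2006 is 18 days.

18 days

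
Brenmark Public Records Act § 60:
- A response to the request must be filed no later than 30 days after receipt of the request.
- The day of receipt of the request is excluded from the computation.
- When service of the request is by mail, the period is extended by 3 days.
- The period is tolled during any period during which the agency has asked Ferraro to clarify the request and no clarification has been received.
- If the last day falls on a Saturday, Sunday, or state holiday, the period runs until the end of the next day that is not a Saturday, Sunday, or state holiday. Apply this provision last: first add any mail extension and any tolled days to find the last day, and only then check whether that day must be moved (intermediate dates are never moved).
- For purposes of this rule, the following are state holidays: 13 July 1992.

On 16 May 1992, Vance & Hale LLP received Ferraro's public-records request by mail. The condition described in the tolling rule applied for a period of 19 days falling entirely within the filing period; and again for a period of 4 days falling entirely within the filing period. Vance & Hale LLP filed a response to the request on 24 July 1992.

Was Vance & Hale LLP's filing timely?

No

30 days after 16 May 1992 is June 15, 1992.
Service was by mail, adding 3 days: June 15, 1992 + 3 days = June 18, 1992.
Tolling adds 19 days: June 18, 1992 + 19 days = July 7, 1992.
Tolling adds 4 days: July 7, 1992 + 4 days = July 11, 1992.
July 11, 1992 is Saturday; July 12, 1992 is Sunday; July 13, 1992 is a listed holiday. The next qualifying day is July 14, 1992.
The deadline is July 14, 1992; the filing on July 24, 1992 is after that date.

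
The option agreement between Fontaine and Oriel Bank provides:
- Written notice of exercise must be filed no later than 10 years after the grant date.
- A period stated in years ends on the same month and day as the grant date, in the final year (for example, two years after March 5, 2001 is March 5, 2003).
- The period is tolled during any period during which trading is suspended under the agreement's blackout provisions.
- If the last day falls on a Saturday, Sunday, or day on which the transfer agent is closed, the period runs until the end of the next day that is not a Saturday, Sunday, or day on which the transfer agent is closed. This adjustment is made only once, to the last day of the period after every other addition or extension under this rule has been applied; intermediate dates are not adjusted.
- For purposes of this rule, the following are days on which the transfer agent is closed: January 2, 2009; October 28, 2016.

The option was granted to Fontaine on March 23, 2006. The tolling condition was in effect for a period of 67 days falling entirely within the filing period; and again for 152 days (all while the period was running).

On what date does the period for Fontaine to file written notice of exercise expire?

October 31, 2016

10 years after March 23, 2006 is March 23, 2016.
Tolling adds 67 days: March 23, 2016 + 67 days = May 29, 2016.
Tolling adds 152 days: May 29, 2016 + 152 days = October 28, 2016.
October 28, 2016 is a listed holiday; October 29, 2016 is Saturday; October 30, 2016 is Sunday. The next qualifying day is October 31, 2016.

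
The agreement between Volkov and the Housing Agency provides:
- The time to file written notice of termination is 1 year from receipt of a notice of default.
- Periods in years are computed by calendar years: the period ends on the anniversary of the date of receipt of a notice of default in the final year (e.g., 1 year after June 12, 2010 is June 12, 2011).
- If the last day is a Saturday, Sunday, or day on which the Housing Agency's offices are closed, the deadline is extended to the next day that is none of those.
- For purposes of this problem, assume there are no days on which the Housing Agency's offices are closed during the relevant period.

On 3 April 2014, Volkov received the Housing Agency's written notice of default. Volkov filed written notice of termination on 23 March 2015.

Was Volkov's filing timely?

1 year after 3 April 2014 is April 3, 2015.
April 3, 2015 is a Friday and not a day on which the Housing Agency's offices are closed, so no extension applies.
The deadline is April 3, 2015; the filing on March 23, 2015 is on or before that date.

Yes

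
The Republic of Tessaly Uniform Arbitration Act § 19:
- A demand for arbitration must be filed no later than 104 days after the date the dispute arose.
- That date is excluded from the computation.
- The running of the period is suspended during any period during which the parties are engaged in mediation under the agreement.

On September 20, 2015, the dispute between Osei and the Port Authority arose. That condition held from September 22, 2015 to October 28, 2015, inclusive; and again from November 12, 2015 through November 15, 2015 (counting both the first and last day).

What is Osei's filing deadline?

February 12, 2016

104 days after September 20, 2015 is January 2, 2016.
From September 22, 2015 through October 28, 2015 inclusive is 37 days; tolling adds 37 days: January 2, 2016 + 37 days = February 8, 2016.
From November 12, 2015 through November 15, 2015 inclusive is 4 days; tolling adds 4 days: February 8, 2016 + 4 days = February 12, 2016.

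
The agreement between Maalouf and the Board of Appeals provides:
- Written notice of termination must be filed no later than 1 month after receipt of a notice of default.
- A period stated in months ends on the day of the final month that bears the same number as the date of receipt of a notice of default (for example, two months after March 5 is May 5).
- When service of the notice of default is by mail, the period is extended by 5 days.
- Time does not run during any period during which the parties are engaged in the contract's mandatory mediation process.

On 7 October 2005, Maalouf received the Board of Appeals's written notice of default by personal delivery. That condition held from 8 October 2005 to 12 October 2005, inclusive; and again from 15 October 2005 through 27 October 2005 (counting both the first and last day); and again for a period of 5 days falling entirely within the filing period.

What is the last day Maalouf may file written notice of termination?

November 30, 2005

1 month after 7 October 2005 is November 7, 2005.
Service was not by mail, so no mail extension applies.
From October 8, 2005 through October 12, 2005 inclusive is 5 days; tolling adds 5 days: November 7, 2005 + 5 days = November 12, 2005.
From October 15, 2005 through October 27, 2005 inclusive is 13 days; tolling adds 13 days: November 12, 2005 + 13 days = November 25, 2005.
Tolling adds 5 days: November 25, 2005 + 5 days = November 30, 2005.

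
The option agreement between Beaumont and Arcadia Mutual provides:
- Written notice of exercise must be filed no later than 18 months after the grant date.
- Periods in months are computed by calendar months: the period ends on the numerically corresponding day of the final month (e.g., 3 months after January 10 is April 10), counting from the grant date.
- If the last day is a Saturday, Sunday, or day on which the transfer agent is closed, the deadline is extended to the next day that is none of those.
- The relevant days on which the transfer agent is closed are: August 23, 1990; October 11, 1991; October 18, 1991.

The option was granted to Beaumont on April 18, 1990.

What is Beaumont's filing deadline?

18 months after April 18, 1990 is October 18, 1991.
October 18, 1991 is a listed holiday; October 19, 1991 is Saturday; October 20, 1991 is Sunday. The next qualifying day is October 21, 1991.

October 21, 1991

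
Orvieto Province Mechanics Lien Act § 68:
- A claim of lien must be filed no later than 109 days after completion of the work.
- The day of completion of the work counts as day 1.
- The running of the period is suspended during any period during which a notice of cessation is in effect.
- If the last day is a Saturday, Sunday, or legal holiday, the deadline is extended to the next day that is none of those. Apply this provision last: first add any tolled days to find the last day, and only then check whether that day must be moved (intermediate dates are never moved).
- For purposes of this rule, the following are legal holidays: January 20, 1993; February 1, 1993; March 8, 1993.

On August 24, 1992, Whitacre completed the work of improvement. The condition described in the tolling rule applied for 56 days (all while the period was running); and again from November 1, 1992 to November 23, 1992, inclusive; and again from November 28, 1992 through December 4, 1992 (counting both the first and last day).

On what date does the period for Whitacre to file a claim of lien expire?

March 9, 1993

Counting August 24, 1992 as day 1, day 109 is December 10, 1992.
Tolling adds 56 days: December 10, 1992 + 56 days = February 4, 1993.
From November 1, 1992 through November 23, 1992 inclusive is 23 days; tolling adds 23 days: February 4, 1993 + 23 days = February 27, 1993.
From November 28, 1992 through December 4, 1992 inclusive is 7 days; tolling adds 7 days: February 27, 1993 + 7 days = March 6, 1993.
March 6, 1993 is Saturday; March 7, 1993 is Sunday; March 8, 1993 is a listed holiday. The next qualifying day is March 9, 1993.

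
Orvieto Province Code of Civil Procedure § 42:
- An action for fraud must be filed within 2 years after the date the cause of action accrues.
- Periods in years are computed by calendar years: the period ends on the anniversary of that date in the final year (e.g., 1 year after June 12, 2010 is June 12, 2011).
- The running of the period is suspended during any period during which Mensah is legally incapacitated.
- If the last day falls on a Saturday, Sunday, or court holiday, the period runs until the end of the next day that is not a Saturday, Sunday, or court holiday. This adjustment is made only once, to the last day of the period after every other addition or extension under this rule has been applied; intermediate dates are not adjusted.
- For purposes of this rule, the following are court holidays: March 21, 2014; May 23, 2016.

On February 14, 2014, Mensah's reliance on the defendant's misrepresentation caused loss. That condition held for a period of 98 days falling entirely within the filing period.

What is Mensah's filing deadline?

May 24, 2016

2 years after February 14, 2014 is February 14, 2016.
Tolling adds 98 days: February 14, 2016 + 98 days = May 22, 2016.
May 22, 2016 is Sunday; May 23, 2016 is a listed holiday. The next qualifying day is May 24, 2016.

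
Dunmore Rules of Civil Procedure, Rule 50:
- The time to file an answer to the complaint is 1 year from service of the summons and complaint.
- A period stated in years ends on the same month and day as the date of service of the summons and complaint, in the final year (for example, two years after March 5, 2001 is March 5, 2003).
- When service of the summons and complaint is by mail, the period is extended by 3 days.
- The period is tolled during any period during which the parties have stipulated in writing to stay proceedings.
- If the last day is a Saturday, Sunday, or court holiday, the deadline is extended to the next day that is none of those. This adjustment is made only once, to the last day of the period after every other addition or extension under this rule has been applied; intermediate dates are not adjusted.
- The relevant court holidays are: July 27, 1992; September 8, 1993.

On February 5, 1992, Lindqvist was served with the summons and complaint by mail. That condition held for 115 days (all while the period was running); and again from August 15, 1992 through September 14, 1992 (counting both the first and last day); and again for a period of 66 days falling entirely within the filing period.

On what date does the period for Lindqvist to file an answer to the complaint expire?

1 year after February 5, 1992 is February 5, 1993.
Service was by mail, adding 3 days: February 5, 1993 + 3 days = February 8, 1993.
Tolling adds 115 days: February 8, 1993 + 115 days = June 3, 1993.
From August 15, 1992 through September 14, 1992 inclusive is 31 days; tolling adds 31 days: June 3, 1993 + 31 days = July 4, 1993.
Tolling adds 66 days: July 4, 1993 + 66 days = September 8, 1993.
September 8, 1993 is a listed holiday. The next qualifying day is September 9, 1993.

September 9, 1993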